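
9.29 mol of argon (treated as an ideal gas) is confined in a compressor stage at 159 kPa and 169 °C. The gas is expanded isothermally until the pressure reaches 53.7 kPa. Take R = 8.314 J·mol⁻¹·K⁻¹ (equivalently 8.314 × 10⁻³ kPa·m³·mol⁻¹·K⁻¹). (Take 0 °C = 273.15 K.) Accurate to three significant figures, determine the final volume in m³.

V₂ ≈ 0.636 m³

Convert: T₁ = 442.1 K.
From PV = nRT: V₁ = nRT₁/P₁ = 0.2148 m³.
Isothermal, so P V is constant: T₂ = T₁; V₂ = V₁·(P₁/P₂) = 0.6359 m³.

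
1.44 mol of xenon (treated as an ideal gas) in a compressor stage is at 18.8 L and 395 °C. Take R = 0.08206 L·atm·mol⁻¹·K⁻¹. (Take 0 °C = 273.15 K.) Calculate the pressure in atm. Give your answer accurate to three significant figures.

P ≈ 4.20 atm

Convert: T = 668.15 K.
PV = nRT ⇒ P = nRT/V = (1.44 × 0.08206 × 668.15) / 18.8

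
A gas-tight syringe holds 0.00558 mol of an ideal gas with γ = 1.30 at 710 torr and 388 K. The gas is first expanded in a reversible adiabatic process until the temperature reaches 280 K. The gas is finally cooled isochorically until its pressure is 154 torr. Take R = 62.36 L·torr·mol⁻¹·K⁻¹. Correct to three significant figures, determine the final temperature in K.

From PV = nRT: V₁ = nRT₁/P₁ = 0.1902 L.
Reversible adiabatic, γ = 1.30: P₂ = P₁·(T₂/T₁)^(γ/(γ−1)) = 172.7 torr; V₂ = V₁·(T₁/T₂)^(1/(γ−1)) = 0.5641 L.
V constant ⇒ P ∝ T: V₃ = V₂; T₃ = T₂·(P₃/P₂) = 249.7 K.

T₃ ≈ 250 K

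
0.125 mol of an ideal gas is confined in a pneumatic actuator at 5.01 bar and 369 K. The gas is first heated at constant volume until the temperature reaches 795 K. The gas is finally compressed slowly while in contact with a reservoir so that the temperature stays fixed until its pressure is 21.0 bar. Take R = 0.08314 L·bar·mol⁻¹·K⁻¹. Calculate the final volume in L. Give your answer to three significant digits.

V₃ ≈ 0.393 L

From PV = nRT: V₁ = nRT₁/P₁ = 0.7654 L.
V constant ⇒ P ∝ T: V₂ = V₁; P₂ = P₁·(T₂/T₁) = 10.79 bar.
T constant ⇒ Boyle's law P V = const: T₃ = T₂; V₃ = V₂·(P₂/P₃) = 0.3934 L.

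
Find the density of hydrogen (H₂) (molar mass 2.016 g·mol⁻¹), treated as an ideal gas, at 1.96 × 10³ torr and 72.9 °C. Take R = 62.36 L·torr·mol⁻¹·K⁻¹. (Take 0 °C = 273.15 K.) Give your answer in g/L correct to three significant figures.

ρ ≈ 0.183 g/L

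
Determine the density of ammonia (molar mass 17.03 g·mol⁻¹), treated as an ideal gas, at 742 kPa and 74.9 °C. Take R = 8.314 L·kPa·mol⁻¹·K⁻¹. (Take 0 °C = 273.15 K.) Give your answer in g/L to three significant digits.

ρ = PM/(RT) = (742 × 17.03) / (8.314 × 348.0)

ρ ≈ 4.37 g/L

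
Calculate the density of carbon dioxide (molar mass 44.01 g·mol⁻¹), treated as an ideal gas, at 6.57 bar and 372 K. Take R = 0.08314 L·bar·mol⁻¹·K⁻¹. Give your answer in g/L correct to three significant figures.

ρ ≈ 9.35 g/L

ρ = PM/(RT) = (6.57 × 44.01) / (0.08314 × 372.0)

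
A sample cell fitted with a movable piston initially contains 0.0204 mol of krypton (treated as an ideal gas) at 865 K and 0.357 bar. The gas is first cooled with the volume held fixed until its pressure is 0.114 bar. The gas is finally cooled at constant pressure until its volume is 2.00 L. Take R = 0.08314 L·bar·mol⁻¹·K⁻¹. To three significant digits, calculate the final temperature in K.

T₃ ≈ 134 K

From PV = nRT: V₁ = nRT₁/P₁ = 4.109 L.
Isochoric, so P/T is constant: V₂ = V₁; T₂ = T₁·(P₂/P₁) = 276.2 K.
P constant ⇒ V ∝ T: P₃ = P₂; T₃ = T₂·(V₃/V₂) = 134.4 K.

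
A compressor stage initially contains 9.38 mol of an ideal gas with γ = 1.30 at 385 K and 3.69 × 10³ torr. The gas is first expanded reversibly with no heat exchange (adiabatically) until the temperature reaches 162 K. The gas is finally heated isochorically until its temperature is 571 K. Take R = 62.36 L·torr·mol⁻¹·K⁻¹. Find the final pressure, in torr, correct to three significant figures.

P₃ ≈ 306 torr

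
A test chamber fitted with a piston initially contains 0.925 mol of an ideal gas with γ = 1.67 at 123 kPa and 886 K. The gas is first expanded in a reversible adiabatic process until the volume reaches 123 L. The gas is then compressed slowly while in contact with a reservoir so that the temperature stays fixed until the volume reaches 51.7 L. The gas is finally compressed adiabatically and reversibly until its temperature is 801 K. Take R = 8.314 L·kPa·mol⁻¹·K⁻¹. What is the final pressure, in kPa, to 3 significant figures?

P₄ ≈ 228 kPa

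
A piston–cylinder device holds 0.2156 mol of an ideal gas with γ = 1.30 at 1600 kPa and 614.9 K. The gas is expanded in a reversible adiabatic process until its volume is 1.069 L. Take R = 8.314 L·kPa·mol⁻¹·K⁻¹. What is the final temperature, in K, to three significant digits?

From PV = nRT: V₁ = nRT₁/P₁ = 0.6889 L.
Reversible adiabatic, γ = 1.30: T₂ = T₁·(V₁/V₂)^(γ−1) = 539.0 K; P₂ = P₁·(V₁/V₂)^γ = 903.7 kPa.

T₂ ≈ 539 K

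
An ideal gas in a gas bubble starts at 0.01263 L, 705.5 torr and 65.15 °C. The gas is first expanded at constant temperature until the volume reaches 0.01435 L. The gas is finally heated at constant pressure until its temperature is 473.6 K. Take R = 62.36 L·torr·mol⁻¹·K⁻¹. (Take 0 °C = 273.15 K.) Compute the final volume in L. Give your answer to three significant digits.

Convert: T₁ = 338.3 K.
Isothermal, so P V is constant: T₂ = T₁; P₂ = P₁·(V₁/V₂) = 620.9 torr.
P constant ⇒ V ∝ T: P₃ = P₂; V₃ = V₂·(T₃/T₂) = 0.02009 L.

V₃ ≈ 0.0201 L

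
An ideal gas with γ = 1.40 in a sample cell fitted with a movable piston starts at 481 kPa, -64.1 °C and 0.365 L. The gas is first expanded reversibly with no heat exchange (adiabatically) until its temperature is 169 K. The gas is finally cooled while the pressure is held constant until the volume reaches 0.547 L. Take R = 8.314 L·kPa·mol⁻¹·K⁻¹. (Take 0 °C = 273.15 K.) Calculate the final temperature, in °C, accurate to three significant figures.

T₃ ≈ -124 °C

Convert: T₁ = 209.0 K.
Adiabatic (γ = 1.40), T V^(γ−1) and P V^γ constant: P₂ = P₁·(T₂/T₁)^(γ/(γ−1)) = 228.5 kPa; V₂ = V₁·(T₁/T₂)^(1/(γ−1)) = 0.6212 L.
Isobaric, so V/T is constant: P₃ = P₂; T₃ = T₂·(V₃/V₂) = 148.8 K.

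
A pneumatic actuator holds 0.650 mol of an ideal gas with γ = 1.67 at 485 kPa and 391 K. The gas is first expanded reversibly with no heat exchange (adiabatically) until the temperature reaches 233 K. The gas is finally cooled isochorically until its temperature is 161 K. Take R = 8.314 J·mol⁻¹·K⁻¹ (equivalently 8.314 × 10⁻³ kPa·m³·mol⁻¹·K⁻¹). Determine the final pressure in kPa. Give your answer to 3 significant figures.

From PV = nRT: V₁ = nRT₁/P₁ = 0.004357 m³.
Adiabatic (γ = 1.67), T V^(γ−1) and P V^γ constant: P₂ = P₁·(T₂/T₁)^(γ/(γ−1)) = 133.5 kPa; V₂ = V₁·(T₁/T₂)^(1/(γ−1)) = 0.009434 m³.
Isochoric, so P/T is constant: V₃ = V₂; P₃ = P₂·(T₃/T₂) = 92.22 kPa.

P₃ ≈ 92.2 kPa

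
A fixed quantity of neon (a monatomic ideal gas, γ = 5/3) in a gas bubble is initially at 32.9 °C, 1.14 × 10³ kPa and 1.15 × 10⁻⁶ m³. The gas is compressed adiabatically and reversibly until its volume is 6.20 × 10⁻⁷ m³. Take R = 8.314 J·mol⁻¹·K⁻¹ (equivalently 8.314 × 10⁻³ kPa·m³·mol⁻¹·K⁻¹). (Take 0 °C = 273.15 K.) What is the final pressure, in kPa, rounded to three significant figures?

Convert: T₁ = 306.0 K.
Adiabatic (γ = 5/3), T V^(γ−1) and P V^γ constant: T₂ = T₁·(V₁/V₂)^(γ−1) = 462.0 K; P₂ = P₁·(V₁/V₂)^γ = 3192 kPa.

P₂ ≈ 3.19e+03 kPa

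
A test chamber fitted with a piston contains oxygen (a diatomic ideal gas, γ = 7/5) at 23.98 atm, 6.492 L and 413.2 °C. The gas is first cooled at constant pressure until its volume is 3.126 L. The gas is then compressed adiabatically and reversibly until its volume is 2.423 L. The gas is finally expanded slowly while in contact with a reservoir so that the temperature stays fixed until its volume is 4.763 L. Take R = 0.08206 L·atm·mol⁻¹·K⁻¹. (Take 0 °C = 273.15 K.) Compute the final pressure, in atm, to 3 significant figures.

Convert: T₁ = 686.3 K.
Isobaric, so V/T is constant: P₂ = P₁; T₂ = T₁·(V₂/V₁) = 330.5 K.
Reversible adiabatic, γ = 7/5: T₃ = T₂·(V₂/V₃)^(γ−1) = 365.9 K; P₃ = P₂·(V₂/V₃)^γ = 34.26 atm.
T constant ⇒ Boyle's law P V = const: T₄ = T₃; P₄ = P₃·(V₃/V₄) = 17.43 atm.

P₄ ≈ 17.4 atm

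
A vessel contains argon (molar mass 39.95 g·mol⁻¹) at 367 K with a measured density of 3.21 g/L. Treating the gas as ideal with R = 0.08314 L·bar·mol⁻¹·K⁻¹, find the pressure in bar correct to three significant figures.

P ≈ 2.45 bar

ρ = PM/(RT) ⇒ P = ρRT/M = (3.21 × 0.08314 × 367.0) / 39.95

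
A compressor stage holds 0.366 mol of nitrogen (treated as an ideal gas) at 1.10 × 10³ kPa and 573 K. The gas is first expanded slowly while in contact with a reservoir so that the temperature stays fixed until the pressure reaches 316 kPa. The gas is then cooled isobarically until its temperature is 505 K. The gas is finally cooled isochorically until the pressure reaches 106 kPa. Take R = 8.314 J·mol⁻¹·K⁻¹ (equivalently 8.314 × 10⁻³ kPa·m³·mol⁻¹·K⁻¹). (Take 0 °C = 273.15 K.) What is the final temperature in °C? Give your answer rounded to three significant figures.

T₄ ≈ -104 °C

From PV = nRT: V₁ = nRT₁/P₁ = 0.001585 m³.
Isothermal, so P V is constant: T₂ = T₁; V₂ = V₁·(P₁/P₂) = 0.005518 m³.
P constant ⇒ V ∝ T: P₃ = P₂; V₃ = V₂·(T₃/T₂) = 0.004863 m³.
V constant ⇒ P ∝ T: V₄ = V₃; T₄ = T₃·(P₄/P₃) = 169.4 K.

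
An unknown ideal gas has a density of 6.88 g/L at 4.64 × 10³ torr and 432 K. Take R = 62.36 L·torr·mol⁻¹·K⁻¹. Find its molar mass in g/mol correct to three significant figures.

ρ = PM/(RT) ⇒ M = ρRT/P = (6.88 × 62.36 × 432.0) / 4.64e+03

M ≈ 39.9 g/mol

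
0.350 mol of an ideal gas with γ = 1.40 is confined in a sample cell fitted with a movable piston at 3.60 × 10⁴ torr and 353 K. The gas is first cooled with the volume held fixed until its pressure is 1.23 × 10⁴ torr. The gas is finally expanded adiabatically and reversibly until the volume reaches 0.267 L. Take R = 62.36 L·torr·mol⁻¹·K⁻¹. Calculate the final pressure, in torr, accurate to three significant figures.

From PV = nRT: V₁ = nRT₁/P₁ = 0.2140 L.
Isochoric, so P/T is constant: V₂ = V₁; T₂ = T₁·(P₂/P₁) = 120.6 K.
Adiabatic (γ = 1.40), T V^(γ−1) and P V^γ constant: T₃ = T₂·(V₂/V₃)^(γ−1) = 110.4 K; P₃ = P₂·(V₂/V₃)^γ = 9024 torr.

P₃ ≈ 9.02e+03 torr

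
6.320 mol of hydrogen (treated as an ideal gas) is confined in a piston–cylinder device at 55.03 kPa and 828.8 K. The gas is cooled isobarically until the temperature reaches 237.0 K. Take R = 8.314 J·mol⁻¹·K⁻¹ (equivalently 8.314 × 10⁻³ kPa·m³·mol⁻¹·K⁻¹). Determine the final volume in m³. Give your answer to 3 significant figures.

V₂ ≈ 0.226 m³

From PV = nRT: V₁ = nRT₁/P₁ = 0.7914 m³.
P constant ⇒ V ∝ T: P₂ = P₁; V₂ = V₁·(T₂/T₁) = 0.2263 m³.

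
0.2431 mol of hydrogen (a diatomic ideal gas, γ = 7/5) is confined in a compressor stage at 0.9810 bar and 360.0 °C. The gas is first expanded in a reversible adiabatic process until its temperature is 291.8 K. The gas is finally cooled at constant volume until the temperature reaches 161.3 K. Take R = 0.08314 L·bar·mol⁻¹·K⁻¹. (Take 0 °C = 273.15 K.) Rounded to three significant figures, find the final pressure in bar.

Convert: T₁ = 633.1 K.
From PV = nRT: V₁ = nRT₁/P₁ = 13.04 L.
Reversible adiabatic, γ = 7/5: P₂ = P₁·(T₂/T₁)^(γ/(γ−1)) = 0.06519 bar; V₂ = V₁·(T₁/T₂)^(1/(γ−1)) = 90.47 L.
V constant ⇒ P ∝ T: V₃ = V₂; P₃ = P₂·(T₃/T₂) = 0.03604 bar.

P₃ ≈ 0.0360 bar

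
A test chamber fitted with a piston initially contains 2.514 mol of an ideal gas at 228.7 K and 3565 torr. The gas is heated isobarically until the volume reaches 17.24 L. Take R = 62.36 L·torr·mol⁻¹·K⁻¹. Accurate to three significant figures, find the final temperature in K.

From PV = nRT: V₁ = nRT₁/P₁ = 10.06 L.
P constant ⇒ V ∝ T: P₂ = P₁; T₂ = T₁·(V₂/V₁) = 392.0 K.

T₂ ≈ 392 K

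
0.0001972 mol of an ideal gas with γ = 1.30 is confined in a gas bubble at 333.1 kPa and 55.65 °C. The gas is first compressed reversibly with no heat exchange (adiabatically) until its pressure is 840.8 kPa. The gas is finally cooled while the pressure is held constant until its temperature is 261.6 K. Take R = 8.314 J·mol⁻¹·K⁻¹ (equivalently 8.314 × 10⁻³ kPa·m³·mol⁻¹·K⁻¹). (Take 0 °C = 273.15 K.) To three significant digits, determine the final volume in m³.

V₃ ≈ 5.10e-07 m³

Convert: T₁ = 328.8 K.
From PV = nRT: V₁ = nRT₁/P₁ = 1.618e-06 m³.
Adiabatic (γ = 1.30), T V^(γ−1) and P V^γ constant: T₂ = T₁·(P₂/P₁)^((γ−1)/γ) = 407.1 K; V₂ = V₁·(P₁/P₂)^(1/γ) = 7.939e-07 m³.
Isobaric, so V/T is constant: P₃ = P₂; V₃ = V₂·(T₃/T₂) = 5.101e-07 m³.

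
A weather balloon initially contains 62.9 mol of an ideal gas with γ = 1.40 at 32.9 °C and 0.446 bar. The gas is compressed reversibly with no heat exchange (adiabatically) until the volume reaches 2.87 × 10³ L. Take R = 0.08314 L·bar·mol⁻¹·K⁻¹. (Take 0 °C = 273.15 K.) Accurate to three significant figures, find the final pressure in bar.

P₂ ≈ 0.610 bar

Convert: T₁ = 306.0 K.
From PV = nRT: V₁ = nRT₁/P₁ = 3589 L.
Adiabatic (γ = 1.40), T V^(γ−1) and P V^γ constant: T₂ = T₁·(V₁/V₂)^(γ−1) = 334.7 K; P₂ = P₁·(V₁/V₂)^γ = 0.6098 bar.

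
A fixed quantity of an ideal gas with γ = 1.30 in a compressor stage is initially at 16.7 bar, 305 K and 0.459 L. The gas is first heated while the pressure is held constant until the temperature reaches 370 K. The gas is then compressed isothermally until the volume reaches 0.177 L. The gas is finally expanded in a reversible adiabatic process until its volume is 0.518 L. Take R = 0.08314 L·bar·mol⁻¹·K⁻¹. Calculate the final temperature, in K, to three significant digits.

P constant ⇒ V ∝ T: P₂ = P₁; V₂ = V₁·(T₂/T₁) = 0.5568 L.
Isothermal, so P V is constant: T₃ = T₂; P₃ = P₂·(V₂/V₃) = 52.54 bar.
Reversible adiabatic, γ = 1.30: T₄ = T₃·(V₃/V₄)^(γ−1) = 268.1 K; P₄ = P₃·(V₃/V₄)^γ = 13.01 bar.

T₄ ≈ 268 K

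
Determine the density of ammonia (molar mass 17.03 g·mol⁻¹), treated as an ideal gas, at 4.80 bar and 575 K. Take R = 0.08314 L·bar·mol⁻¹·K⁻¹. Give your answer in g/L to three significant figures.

ρ ≈ 1.71 g/L

ρ = PM/(RT) = (4.80 × 17.03) / (0.08314 × 575.0)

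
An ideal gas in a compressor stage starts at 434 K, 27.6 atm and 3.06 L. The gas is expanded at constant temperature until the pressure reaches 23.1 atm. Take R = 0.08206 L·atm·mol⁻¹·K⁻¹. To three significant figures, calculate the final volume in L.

Isothermal, so P V is constant: T₂ = T₁; V₂ = V₁·(P₁/P₂) = 3.656 L.

V₂ ≈ 3.66 L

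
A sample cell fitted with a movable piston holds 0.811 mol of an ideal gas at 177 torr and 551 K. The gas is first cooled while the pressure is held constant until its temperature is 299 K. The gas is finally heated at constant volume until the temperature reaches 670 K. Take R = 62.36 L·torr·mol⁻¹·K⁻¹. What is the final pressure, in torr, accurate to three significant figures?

P₃ ≈ 397 torr

From PV = nRT: V₁ = nRT₁/P₁ = 157.4 L.
P constant ⇒ V ∝ T: P₂ = P₁; V₂ = V₁·(T₂/T₁) = 85.43 L.
V constant ⇒ P ∝ T: V₃ = V₂; P₃ = P₂·(T₃/T₂) = 396.6 torr.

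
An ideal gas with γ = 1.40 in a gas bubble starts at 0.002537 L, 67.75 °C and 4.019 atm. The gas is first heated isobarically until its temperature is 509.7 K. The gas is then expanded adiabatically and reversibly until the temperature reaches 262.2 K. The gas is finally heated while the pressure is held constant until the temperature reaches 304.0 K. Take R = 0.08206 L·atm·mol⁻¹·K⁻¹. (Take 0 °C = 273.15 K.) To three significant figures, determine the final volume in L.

Convert: T₁ = 340.9 K.
P constant ⇒ V ∝ T: P₂ = P₁; V₂ = V₁·(T₂/T₁) = 0.003793 L.
Adiabatic (γ = 1.40), T V^(γ−1) and P V^γ constant: P₃ = P₂·(T₃/T₂)^(γ/(γ−1)) = 0.3924 atm; V₃ = V₂·(T₂/T₃)^(1/(γ−1)) = 0.01999 L.
Isobaric, so V/T is constant: P₄ = P₃; V₄ = V₃·(T₄/T₃) = 0.02317 L.

V₄ ≈ 0.0232 L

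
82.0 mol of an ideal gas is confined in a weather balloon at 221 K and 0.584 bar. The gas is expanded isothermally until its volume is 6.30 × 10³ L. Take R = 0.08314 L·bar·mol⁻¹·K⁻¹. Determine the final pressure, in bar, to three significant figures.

From PV = nRT: V₁ = nRT₁/P₁ = 2580 L.
Isothermal, so P V is constant: T₂ = T₁; P₂ = P₁·(V₁/V₂) = 0.2392 bar.

P₂ ≈ 0.239 bar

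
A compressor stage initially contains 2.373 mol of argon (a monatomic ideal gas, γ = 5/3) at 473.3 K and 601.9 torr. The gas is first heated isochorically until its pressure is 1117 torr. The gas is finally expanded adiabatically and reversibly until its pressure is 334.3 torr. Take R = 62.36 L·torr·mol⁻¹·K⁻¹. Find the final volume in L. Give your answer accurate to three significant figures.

From PV = nRT: V₁ = nRT₁/P₁ = 116.4 L.
V constant ⇒ P ∝ T: V₂ = V₁; T₂ = T₁·(P₂/P₁) = 878.3 K.
Reversible adiabatic, γ = 5/3: T₃ = T₂·(P₃/P₂)^((γ−1)/γ) = 542.1 K; V₃ = V₂·(P₂/P₃)^(1/γ) = 240.0 L.

V₃ ≈ 240 L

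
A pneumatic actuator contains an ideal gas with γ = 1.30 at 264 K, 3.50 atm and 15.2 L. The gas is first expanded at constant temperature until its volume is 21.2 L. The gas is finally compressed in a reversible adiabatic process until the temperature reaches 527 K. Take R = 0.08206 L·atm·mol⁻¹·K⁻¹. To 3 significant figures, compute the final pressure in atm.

Isothermal, so P V is constant: T₂ = T₁; P₂ = P₁·(V₁/V₂) = 2.509 atm.
Adiabatic (γ = 1.30), T V^(γ−1) and P V^γ constant: P₃ = P₂·(T₃/T₂)^(γ/(γ−1)) = 50.17 atm; V₃ = V₂·(T₂/T₃)^(1/(γ−1)) = 2.117 L.

P₃ ≈ 50.2 atm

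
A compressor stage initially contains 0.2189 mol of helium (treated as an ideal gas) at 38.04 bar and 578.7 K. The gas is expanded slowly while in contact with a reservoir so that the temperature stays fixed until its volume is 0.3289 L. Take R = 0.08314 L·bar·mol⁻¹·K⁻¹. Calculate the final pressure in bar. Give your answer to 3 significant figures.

P₂ ≈ 32.0 bar

From PV = nRT: V₁ = nRT₁/P₁ = 0.2769 L.
T constant ⇒ Boyle's law P V = const: T₂ = T₁; P₂ = P₁·(V₁/V₂) = 32.02 bar.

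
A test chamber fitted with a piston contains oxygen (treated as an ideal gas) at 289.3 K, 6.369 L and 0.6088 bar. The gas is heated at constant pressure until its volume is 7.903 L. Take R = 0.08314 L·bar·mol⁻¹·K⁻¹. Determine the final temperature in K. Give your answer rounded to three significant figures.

Isobaric, so V/T is constant: P₂ = P₁; T₂ = T₁·(V₂/V₁) = 359.0 K.

T₂ ≈ 359 K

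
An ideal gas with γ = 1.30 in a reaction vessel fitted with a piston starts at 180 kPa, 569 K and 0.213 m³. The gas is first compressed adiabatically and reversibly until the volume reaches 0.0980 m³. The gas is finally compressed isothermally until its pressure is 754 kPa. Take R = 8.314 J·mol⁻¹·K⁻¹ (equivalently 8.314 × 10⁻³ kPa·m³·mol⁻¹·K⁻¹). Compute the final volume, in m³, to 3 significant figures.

V₃ ≈ 0.0642 m³

Adiabatic (γ = 1.30), T V^(γ−1) and P V^γ constant: T₂ = T₁·(V₁/V₂)^(γ−1) = 718.2 K; P₂ = P₁·(V₁/V₂)^γ = 493.8 kPa.
T constant ⇒ Boyle's law P V = const: T₃ = T₂; V₃ = V₂·(P₂/P₃) = 0.06418 m³.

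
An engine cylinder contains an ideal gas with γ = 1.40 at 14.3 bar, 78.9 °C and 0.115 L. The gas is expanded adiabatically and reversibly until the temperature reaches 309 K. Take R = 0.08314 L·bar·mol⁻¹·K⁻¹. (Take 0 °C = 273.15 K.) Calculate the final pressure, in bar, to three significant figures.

Convert: T₁ = 352.0 K.
Reversible adiabatic, γ = 1.40: P₂ = P₁·(T₂/T₁)^(γ/(γ−1)) = 9.059 bar; V₂ = V₁·(T₁/T₂)^(1/(γ−1)) = 0.1593 L.

P₂ ≈ 9.06 bar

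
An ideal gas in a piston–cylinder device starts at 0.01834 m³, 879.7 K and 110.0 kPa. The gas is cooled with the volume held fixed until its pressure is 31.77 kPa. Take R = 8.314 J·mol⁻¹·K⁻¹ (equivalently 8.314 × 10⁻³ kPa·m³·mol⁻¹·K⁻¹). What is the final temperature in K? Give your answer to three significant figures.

T₂ ≈ 254 K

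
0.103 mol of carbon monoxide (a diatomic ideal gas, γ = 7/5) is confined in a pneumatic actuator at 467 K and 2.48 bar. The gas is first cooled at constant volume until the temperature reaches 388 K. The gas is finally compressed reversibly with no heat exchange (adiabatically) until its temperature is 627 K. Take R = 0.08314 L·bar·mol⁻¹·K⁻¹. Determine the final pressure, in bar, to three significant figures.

From PV = nRT: V₁ = nRT₁/P₁ = 1.613 L.
Isochoric, so P/T is constant: V₂ = V₁; P₂ = P₁·(T₂/T₁) = 2.060 bar.
Adiabatic (γ = 7/5), T V^(γ−1) and P V^γ constant: P₃ = P₂·(T₃/T₂)^(γ/(γ−1)) = 11.05 bar; V₃ = V₂·(T₂/T₃)^(1/(γ−1)) = 0.4858 L.

P₃ ≈ 11.1 bar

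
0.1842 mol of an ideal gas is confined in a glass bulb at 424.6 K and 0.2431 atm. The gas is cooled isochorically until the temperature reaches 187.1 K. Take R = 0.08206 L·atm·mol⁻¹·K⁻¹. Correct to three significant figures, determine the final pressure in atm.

From PV = nRT: V₁ = nRT₁/P₁ = 26.40 L.
V constant ⇒ P ∝ T: V₂ = V₁; P₂ = P₁·(T₂/T₁) = 0.1071 atm.

P₂ ≈ 0.107 atm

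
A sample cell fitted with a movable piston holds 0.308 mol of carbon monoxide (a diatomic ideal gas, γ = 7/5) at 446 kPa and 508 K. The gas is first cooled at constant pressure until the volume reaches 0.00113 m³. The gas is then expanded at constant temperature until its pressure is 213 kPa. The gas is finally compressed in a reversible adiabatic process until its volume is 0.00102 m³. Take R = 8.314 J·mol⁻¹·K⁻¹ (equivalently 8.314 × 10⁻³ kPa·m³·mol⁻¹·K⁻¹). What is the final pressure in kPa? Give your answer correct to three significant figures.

P₄ ≈ 692 kPa

From PV = nRT: V₁ = nRT₁/P₁ = 0.002917 m³.
P constant ⇒ V ∝ T: P₂ = P₁; T₂ = T₁·(V₂/V₁) = 196.8 K.
Isothermal, so P V is constant: T₃ = T₂; V₃ = V₂·(P₂/P₃) = 0.002366 m³.
Adiabatic (γ = 7/5), T V^(γ−1) and P V^γ constant: T₄ = T₃·(V₃/V₄)^(γ−1) = 275.6 K; P₄ = P₃·(V₃/V₄)^γ = 691.8 kPa.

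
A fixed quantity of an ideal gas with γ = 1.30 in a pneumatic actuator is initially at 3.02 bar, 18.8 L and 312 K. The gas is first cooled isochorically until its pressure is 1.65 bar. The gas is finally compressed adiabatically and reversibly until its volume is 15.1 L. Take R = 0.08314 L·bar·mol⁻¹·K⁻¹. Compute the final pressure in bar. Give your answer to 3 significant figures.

V constant ⇒ P ∝ T: V₂ = V₁; T₂ = T₁·(P₂/P₁) = 170.5 K.
Reversible adiabatic, γ = 1.30: T₃ = T₂·(V₂/V₃)^(γ−1) = 182.0 K; P₃ = P₂·(V₂/V₃)^γ = 2.194 bar.

P₃ ≈ 2.19 bar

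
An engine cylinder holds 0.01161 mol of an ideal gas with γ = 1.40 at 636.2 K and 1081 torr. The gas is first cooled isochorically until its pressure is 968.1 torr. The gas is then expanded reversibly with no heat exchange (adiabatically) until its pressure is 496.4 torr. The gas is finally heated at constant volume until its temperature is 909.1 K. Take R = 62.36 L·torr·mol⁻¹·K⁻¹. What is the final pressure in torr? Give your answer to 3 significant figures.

P₄ ≈ 959 torr

From PV = nRT: V₁ = nRT₁/P₁ = 0.4261 L.
Isochoric, so P/T is constant: V₂ = V₁; T₂ = T₁·(P₂/P₁) = 569.8 K.
Reversible adiabatic, γ = 1.40: T₃ = T₂·(P₃/P₂)^((γ−1)/γ) = 470.8 K; V₃ = V₂·(P₂/P₃)^(1/γ) = 0.6866 L.
Isochoric, so P/T is constant: V₄ = V₃; P₄ = P₃·(T₄/T₃) = 958.6 torr.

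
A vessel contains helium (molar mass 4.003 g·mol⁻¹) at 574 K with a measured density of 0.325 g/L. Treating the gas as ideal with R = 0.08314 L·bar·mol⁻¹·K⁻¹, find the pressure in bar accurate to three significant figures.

P ≈ 3.87 bar

ρ = PM/(RT) ⇒ P = ρRT/M = (0.325 × 0.08314 × 574.0) / 4.003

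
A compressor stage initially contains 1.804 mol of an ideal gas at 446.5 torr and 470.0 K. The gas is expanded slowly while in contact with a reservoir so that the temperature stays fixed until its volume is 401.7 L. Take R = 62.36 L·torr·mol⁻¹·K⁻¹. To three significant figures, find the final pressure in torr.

P₂ ≈ 132 torr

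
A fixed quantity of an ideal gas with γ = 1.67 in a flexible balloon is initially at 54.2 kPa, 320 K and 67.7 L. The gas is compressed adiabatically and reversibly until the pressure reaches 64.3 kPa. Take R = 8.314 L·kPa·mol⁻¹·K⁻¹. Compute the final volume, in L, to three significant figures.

V₂ ≈ 61.1 L

Adiabatic (γ = 1.67), T V^(γ−1) and P V^γ constant: T₂ = T₁·(P₂/P₁)^((γ−1)/γ) = 342.7 K; V₂ = V₁·(P₁/P₂)^(1/γ) = 61.12 L.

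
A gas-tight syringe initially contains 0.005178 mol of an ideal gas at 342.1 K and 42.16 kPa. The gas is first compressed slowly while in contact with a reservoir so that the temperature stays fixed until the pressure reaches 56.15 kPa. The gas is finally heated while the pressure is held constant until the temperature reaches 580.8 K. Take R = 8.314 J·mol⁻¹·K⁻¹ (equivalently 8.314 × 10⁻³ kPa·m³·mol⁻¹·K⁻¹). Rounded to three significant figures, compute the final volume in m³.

From PV = nRT: V₁ = nRT₁/P₁ = 0.0003493 m³.
T constant ⇒ Boyle's law P V = const: T₂ = T₁; V₂ = V₁·(P₁/P₂) = 0.0002623 m³.
Isobaric, so V/T is constant: P₃ = P₂; V₃ = V₂·(T₃/T₂) = 0.0004453 m³.

V₃ ≈ 0.000445 m³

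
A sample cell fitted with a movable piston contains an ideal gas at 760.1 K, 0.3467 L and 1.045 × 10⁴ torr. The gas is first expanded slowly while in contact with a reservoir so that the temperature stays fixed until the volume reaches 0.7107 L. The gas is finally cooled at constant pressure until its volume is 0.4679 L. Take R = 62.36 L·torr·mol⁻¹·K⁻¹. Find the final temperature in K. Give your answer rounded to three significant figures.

T₃ ≈ 500 K

Isothermal, so P V is constant: T₂ = T₁; P₂ = P₁·(V₁/V₂) = 5098 torr.
Isobaric, so V/T is constant: P₃ = P₂; T₃ = T₂·(V₃/V₂) = 500.4 K.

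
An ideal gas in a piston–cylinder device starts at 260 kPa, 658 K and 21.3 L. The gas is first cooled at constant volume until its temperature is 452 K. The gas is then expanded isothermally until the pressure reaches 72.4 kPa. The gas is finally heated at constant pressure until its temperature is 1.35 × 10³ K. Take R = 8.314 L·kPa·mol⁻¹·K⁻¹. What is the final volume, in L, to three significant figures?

V₄ ≈ 157 L

Isochoric, so P/T is constant: V₂ = V₁; P₂ = P₁·(T₂/T₁) = 178.6 kPa.
Isothermal, so P V is constant: T₃ = T₂; V₃ = V₂·(P₂/P₃) = 52.54 L.
Isobaric, so V/T is constant: P₄ = P₃; V₄ = V₃·(T₄/T₃) = 156.9 L.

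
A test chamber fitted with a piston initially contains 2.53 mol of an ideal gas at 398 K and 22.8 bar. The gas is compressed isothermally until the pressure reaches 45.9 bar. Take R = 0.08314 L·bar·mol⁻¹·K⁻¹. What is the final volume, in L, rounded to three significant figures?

V₂ ≈ 1.82 L

From PV = nRT: V₁ = nRT₁/P₁ = 3.672 L.
Isothermal, so P V is constant: T₂ = T₁; V₂ = V₁·(P₁/P₂) = 1.824 L.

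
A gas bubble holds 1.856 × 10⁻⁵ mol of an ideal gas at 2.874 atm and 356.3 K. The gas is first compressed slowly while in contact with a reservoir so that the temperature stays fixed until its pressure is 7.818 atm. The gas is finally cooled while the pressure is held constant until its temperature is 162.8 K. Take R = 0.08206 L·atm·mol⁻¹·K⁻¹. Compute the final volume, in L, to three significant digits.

V₃ ≈ 3.17e-05 L

From PV = nRT: V₁ = nRT₁/P₁ = 0.0001888 L.
T constant ⇒ Boyle's law P V = const: T₂ = T₁; V₂ = V₁·(P₁/P₂) = 6.941e-05 L.
Isobaric, so V/T is constant: P₃ = P₂; V₃ = V₂·(T₃/T₂) = 3.172e-05 L.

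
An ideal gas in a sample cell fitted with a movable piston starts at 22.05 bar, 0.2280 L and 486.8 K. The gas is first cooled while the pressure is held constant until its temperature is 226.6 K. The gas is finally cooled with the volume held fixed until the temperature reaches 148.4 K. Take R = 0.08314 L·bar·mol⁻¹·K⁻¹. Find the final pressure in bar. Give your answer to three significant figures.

Isobaric, so V/T is constant: P₂ = P₁; V₂ = V₁·(T₂/T₁) = 0.1061 L.
V constant ⇒ P ∝ T: V₃ = V₂; P₃ = P₂·(T₃/T₂) = 14.44 bar.

P₃ ≈ 14.4 bar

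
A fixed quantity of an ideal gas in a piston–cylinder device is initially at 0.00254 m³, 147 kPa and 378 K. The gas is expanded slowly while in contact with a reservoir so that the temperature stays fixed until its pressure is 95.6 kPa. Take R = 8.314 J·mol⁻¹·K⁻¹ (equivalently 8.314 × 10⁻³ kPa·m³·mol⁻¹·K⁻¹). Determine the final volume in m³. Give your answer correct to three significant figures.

V₂ ≈ 0.00391 m³

T constant ⇒ Boyle's law P V = const: T₂ = T₁; V₂ = V₁·(P₁/P₂) = 0.003906 m³.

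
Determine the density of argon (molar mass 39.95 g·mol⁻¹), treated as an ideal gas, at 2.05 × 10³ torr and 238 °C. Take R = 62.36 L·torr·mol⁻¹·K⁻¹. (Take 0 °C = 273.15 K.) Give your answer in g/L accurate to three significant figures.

ρ ≈ 2.57 g/L

ρ = PM/(RT) = (2.05e+03 × 39.95) / (62.36 × 511.1)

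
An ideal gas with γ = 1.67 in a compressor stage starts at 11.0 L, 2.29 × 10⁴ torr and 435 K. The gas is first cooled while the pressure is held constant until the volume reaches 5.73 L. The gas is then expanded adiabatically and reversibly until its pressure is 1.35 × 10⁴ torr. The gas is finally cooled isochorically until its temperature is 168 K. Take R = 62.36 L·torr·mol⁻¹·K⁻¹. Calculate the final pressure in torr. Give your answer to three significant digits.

P₄ ≈ 1.24e+04 torr

Isobaric, so V/T is constant: P₂ = P₁; T₂ = T₁·(V₂/V₁) = 226.6 K.
Reversible adiabatic, γ = 1.67: T₃ = T₂·(P₃/P₂)^((γ−1)/γ) = 183.3 K; V₃ = V₂·(P₂/P₃)^(1/γ) = 7.863 L.
V constant ⇒ P ∝ T: V₄ = V₃; P₄ = P₃·(T₄/T₃) = 1.237e+04 torr.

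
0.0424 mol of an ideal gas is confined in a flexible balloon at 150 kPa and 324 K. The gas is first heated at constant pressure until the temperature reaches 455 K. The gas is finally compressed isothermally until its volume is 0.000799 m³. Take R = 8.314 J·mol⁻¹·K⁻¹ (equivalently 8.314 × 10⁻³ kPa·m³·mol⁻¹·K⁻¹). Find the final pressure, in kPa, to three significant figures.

P₃ ≈ 201 kPa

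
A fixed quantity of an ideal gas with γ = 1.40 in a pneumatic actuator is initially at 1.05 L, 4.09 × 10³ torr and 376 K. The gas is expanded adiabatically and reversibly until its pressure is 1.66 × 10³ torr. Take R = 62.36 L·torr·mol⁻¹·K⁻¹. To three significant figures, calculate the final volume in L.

Reversible adiabatic, γ = 1.40: T₂ = T₁·(P₂/P₁)^((γ−1)/γ) = 290.6 K; V₂ = V₁·(P₁/P₂)^(1/γ) = 1.999 L.

V₂ ≈ 2.00 L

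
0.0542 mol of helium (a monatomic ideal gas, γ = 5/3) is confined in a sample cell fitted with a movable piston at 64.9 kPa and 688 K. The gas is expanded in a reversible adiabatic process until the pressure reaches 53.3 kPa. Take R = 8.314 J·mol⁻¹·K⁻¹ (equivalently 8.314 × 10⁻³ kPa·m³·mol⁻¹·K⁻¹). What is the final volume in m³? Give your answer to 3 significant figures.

From PV = nRT: V₁ = nRT₁/P₁ = 0.004777 m³.
Adiabatic (γ = 5/3), T V^(γ−1) and P V^γ constant: T₂ = T₁·(P₂/P₁)^((γ−1)/γ) = 635.9 K; V₂ = V₁·(P₁/P₂)^(1/γ) = 0.005376 m³.

V₂ ≈ 0.00538 m³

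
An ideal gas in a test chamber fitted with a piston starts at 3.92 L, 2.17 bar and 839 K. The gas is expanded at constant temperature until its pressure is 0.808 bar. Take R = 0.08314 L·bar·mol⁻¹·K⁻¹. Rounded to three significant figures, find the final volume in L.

V₂ ≈ 10.5 L

T constant ⇒ Boyle's law P V = const: T₂ = T₁; V₂ = V₁·(P₁/P₂) = 10.53 L.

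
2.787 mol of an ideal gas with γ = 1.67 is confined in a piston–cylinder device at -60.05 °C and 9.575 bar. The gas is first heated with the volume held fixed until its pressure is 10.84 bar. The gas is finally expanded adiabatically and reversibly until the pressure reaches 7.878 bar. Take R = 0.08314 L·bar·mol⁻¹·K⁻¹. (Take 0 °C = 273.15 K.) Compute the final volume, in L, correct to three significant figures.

Convert: T₁ = 213.1 K.
From PV = nRT: V₁ = nRT₁/P₁ = 5.157 L.
Isochoric, so P/T is constant: V₂ = V₁; T₂ = T₁·(P₂/P₁) = 241.3 K.
Adiabatic (γ = 1.67), T V^(γ−1) and P V^γ constant: T₃ = T₂·(P₃/P₂)^((γ−1)/γ) = 212.3 K; V₃ = V₂·(P₂/P₃)^(1/γ) = 6.243 L.

V₃ ≈ 6.24 L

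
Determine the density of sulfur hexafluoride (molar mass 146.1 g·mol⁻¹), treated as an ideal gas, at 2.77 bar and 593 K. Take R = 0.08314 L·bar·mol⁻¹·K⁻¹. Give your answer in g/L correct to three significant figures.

ρ ≈ 8.21 g/L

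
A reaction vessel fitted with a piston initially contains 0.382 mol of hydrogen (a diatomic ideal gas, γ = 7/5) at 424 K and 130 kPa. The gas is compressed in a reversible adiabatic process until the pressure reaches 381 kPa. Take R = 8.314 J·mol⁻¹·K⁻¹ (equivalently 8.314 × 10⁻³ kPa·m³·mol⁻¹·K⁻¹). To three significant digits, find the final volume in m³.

From PV = nRT: V₁ = nRT₁/P₁ = 0.01036 m³.
Reversible adiabatic, γ = 7/5: T₂ = T₁·(P₂/P₁)^((γ−1)/γ) = 576.5 K; V₂ = V₁·(P₁/P₂)^(1/γ) = 0.004805 m³.

V₂ ≈ 0.00481 m³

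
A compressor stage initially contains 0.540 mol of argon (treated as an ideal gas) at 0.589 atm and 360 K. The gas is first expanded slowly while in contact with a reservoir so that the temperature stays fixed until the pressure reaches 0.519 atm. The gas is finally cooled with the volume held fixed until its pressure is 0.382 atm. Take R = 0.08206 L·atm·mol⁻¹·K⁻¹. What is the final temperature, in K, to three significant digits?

From PV = nRT: V₁ = nRT₁/P₁ = 27.08 L.
Isothermal, so P V is constant: T₂ = T₁; V₂ = V₁·(P₁/P₂) = 30.74 L.
Isochoric, so P/T is constant: V₃ = V₂; T₃ = T₂·(P₃/P₂) = 265.0 K.

T₃ ≈ 265 K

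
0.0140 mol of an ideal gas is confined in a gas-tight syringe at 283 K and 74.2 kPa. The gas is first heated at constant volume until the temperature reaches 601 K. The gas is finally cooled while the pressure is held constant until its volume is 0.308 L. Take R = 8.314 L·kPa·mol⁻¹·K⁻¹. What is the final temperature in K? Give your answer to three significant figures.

T₃ ≈ 417 K

From PV = nRT: V₁ = nRT₁/P₁ = 0.4439 L.
V constant ⇒ P ∝ T: V₂ = V₁; P₂ = P₁·(T₂/T₁) = 157.6 kPa.
Isobaric, so V/T is constant: P₃ = P₂; T₃ = T₂·(V₃/V₂) = 417.0 K.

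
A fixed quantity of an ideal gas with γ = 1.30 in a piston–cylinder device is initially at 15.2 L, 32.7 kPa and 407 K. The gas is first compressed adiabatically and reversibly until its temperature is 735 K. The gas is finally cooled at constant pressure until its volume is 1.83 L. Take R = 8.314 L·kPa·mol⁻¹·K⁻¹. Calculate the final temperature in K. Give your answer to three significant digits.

T₃ ≈ 635 K

Reversible adiabatic, γ = 1.30: P₂ = P₁·(T₂/T₁)^(γ/(γ−1)) = 423.5 kPa; V₂ = V₁·(T₁/T₂)^(1/(γ−1)) = 2.119 L.
Isobaric, so V/T is constant: P₃ = P₂; T₃ = T₂·(V₃/V₂) = 634.7 K.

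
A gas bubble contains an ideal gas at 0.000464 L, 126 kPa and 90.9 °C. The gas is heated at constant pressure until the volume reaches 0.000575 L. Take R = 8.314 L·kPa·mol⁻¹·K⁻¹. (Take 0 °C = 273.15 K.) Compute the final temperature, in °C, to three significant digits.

T₂ ≈ 178 °C

Convert: T₁ = 364.0 K.
Isobaric, so V/T is constant: P₂ = P₁; T₂ = T₁·(V₂/V₁) = 451.1 K.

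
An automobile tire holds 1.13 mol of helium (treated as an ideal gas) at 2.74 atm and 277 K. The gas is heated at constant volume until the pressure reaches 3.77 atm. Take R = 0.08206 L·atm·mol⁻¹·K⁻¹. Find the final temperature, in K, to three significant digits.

T₂ ≈ 381 K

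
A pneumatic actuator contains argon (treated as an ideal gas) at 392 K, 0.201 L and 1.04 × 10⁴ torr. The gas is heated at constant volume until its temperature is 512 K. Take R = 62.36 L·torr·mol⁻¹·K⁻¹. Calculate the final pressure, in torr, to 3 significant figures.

V constant ⇒ P ∝ T: V₂ = V₁; P₂ = P₁·(T₂/T₁) = 1.358e+04 torr.

P₂ ≈ 1.36e+04 torr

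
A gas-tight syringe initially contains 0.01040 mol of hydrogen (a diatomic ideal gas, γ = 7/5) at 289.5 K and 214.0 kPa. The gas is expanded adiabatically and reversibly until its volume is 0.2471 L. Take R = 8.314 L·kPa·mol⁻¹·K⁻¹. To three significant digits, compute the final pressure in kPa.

P₂ ≈ 75.1 kPa

From PV = nRT: V₁ = nRT₁/P₁ = 0.1170 L.
Reversible adiabatic, γ = 7/5: T₂ = T₁·(V₁/V₂)^(γ−1) = 214.6 K; P₂ = P₁·(V₁/V₂)^γ = 75.11 kPa.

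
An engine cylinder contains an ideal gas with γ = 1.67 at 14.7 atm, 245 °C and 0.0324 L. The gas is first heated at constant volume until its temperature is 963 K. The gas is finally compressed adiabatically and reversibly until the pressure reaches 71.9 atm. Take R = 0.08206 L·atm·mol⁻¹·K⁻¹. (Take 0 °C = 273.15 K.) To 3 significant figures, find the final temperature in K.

Convert: T₁ = 518.1 K.
V constant ⇒ P ∝ T: V₂ = V₁; P₂ = P₁·(T₂/T₁) = 27.32 atm.
Reversible adiabatic, γ = 1.67: T₃ = T₂·(P₃/P₂)^((γ−1)/γ) = 1420 K; V₃ = V₂·(P₂/P₃)^(1/γ) = 0.01815 L.

T₃ ≈ 1.42e+03 K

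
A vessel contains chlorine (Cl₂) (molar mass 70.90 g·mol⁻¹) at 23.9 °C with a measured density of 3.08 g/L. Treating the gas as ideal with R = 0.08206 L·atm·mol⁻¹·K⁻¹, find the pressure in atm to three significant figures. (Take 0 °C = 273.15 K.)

ρ = PM/(RT) ⇒ P = ρRT/M = (3.08 × 0.08206 × 297.0) / 70.90

P ≈ 1.06 atm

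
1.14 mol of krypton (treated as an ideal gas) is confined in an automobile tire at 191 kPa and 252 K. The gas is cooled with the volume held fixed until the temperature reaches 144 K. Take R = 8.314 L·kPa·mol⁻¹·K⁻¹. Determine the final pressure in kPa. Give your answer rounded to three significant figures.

From PV = nRT: V₁ = nRT₁/P₁ = 12.50 L.
V constant ⇒ P ∝ T: V₂ = V₁; P₂ = P₁·(T₂/T₁) = 109.1 kPa.

P₂ ≈ 109 kPa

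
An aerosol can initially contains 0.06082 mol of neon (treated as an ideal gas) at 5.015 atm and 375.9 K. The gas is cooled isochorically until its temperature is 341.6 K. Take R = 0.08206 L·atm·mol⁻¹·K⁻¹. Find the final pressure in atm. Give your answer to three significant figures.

From PV = nRT: V₁ = nRT₁/P₁ = 0.3741 L.
Isochoric, so P/T is constant: V₂ = V₁; P₂ = P₁·(T₂/T₁) = 4.557 atm.

P₂ ≈ 4.56 atm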